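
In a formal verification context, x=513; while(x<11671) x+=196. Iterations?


Step 1: x goes from 513 toward 11671 by 196; the body runs while x<11671, so iterations = ceil((bound-start)/step)
Step 2: Distance=11158
Step 3: ceil(11158/196)=57

57


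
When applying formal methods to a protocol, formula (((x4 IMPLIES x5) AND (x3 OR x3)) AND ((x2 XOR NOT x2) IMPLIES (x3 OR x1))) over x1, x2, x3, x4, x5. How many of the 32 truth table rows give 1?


Formula: (((x4 IMPLIES x5) AND (x3 OR x3)) AND ((x2 XOR NOT x2) IMPLIES (x3 OR x1))) over 5 vars (32 rows)
Evaluate each row (x1, x2, x3, x4, x5 as bits, MSB first):
  row 0 [00000]: (((0 IMPLIES 0) AND (0 OR 0)) AND ((0 XOR NOT 0) IMPLIES (0 OR 0))) -> 0
  row 1 [00001]: (((0 IMPLIES 1) AND (0 OR 0)) AND ((0 XOR NOT 0) IMPLIES (0 OR 0))) -> 0
  row 2 [00010]: (((1 IMPLIES 0) AND (0 OR 0)) AND ((0 XOR NOT 0) IMPLIES (0 OR 0))) -> 0
  row 3 [00011]: (((1 IMPLIES 1) AND (0 OR 0)) AND ((0 XOR NOT 0) IMPLIES (0 OR 0))) -> 0
  row 4 [00100]: (((0 IMPLIES 0) AND (1 OR 1)) AND ((0 XOR NOT 0) IMPLIES (1 OR 0))) -> 1
  row 5 [00101]: (((0 IMPLIES 1) AND (1 OR 1)) AND ((0 XOR NOT 0) IMPLIES (1 OR 0))) -> 1
  row 6 [00110]: (((1 IMPLIES 0) AND (1 OR 1)) AND ((0 XOR NOT 0) IMPLIES (1 OR 0))) -> 0
  row 7 [00111]: (((1 IMPLIES 1) AND (1 OR 1)) AND ((0 XOR NOT 0) IMPLIES (1 OR 0))) -> 1
  row 8 [01000]: (((0 IMPLIES 0) AND (0 OR 0)) AND ((1 XOR NOT 1) IMPLIES (0 OR 0))) -> 0
  row 9 [01001]: (((0 IMPLIES 1) AND (0 OR 0)) AND ((1 XOR NOT 1) IMPLIES (0 OR 0))) -> 0
  row 10 [01010]: (((1 IMPLIES 0) AND (0 OR 0)) AND ((1 XOR NOT 1) IMPLIES (0 OR 0))) -> 0
  row 11 [01011]: (((1 IMPLIES 1) AND (0 OR 0)) AND ((1 XOR NOT 1) IMPLIES (0 OR 0))) -> 0
  row 12 [01100]: (((0 IMPLIES 0) AND (1 OR 1)) AND ((1 XOR NOT 1) IMPLIES (1 OR 0))) -> 1
  row 13 [01101]: (((0 IMPLIES 1) AND (1 OR 1)) AND ((1 XOR NOT 1) IMPLIES (1 OR 0))) -> 1
  row 14 [01110]: (((1 IMPLIES 0) AND (1 OR 1)) AND ((1 XOR NOT 1) IMPLIES (1 OR 0))) -> 0
  row 15 [01111]: (((1 IMPLIES 1) AND (1 OR 1)) AND ((1 XOR NOT 1) IMPLIES (1 OR 0))) -> 1
  row 16 [10000]: (((0 IMPLIES 0) AND (0 OR 0)) AND ((0 XOR NOT 0) IMPLIES (0 OR 1))) -> 0
  row 17 [10001]: (((0 IMPLIES 1) AND (0 OR 0)) AND ((0 XOR NOT 0) IMPLIES (0 OR 1))) -> 0
  row 18 [10010]: (((1 IMPLIES 0) AND (0 OR 0)) AND ((0 XOR NOT 0) IMPLIES (0 OR 1))) -> 0
  row 19 [10011]: (((1 IMPLIES 1) AND (0 OR 0)) AND ((0 XOR NOT 0) IMPLIES (0 OR 1))) -> 0
  row 20 [10100]: (((0 IMPLIES 0) AND (1 OR 1)) AND ((0 XOR NOT 0) IMPLIES (1 OR 1))) -> 1
  row 21 [10101]: (((0 IMPLIES 1) AND (1 OR 1)) AND ((0 XOR NOT 0) IMPLIES (1 OR 1))) -> 1
  row 22 [10110]: (((1 IMPLIES 0) AND (1 OR 1)) AND ((0 XOR NOT 0) IMPLIES (1 OR 1))) -> 0
  row 23 [10111]: (((1 IMPLIES 1) AND (1 OR 1)) AND ((0 XOR NOT 0) IMPLIES (1 OR 1))) -> 1
  row 24 [11000]: (((0 IMPLIES 0) AND (0 OR 0)) AND ((1 XOR NOT 1) IMPLIES (0 OR 1))) -> 0
  row 25 [11001]: (((0 IMPLIES 1) AND (0 OR 0)) AND ((1 XOR NOT 1) IMPLIES (0 OR 1))) -> 0
  row 26 [11010]: (((1 IMPLIES 0) AND (0 OR 0)) AND ((1 XOR NOT 1) IMPLIES (0 OR 1))) -> 0
  row 27 [11011]: (((1 IMPLIES 1) AND (0 OR 0)) AND ((1 XOR NOT 1) IMPLIES (0 OR 1))) -> 0
  row 28 [11100]: (((0 IMPLIES 0) AND (1 OR 1)) AND ((1 XOR NOT 1) IMPLIES (1 OR 1))) -> 1
  row 29 [11101]: (((0 IMPLIES 1) AND (1 OR 1)) AND ((1 XOR NOT 1) IMPLIES (1 OR 1))) -> 1
  row 30 [11110]: (((1 IMPLIES 0) AND (1 OR 1)) AND ((1 XOR NOT 1) IMPLIES (1 OR 1))) -> 0
  row 31 [11111]: (((1 IMPLIES 1) AND (1 OR 1)) AND ((1 XOR NOT 1) IMPLIES (1 OR 1))) -> 1
Full result column, 8 rows per line (x1,x2 fixed per line; x3,x4,x5 runs 000..111 left to right):
  rows 0-7 [x1,x2=00]: 00001101  (ones: 3)
  rows 8-15 [x1,x2=01]: 00001101  (ones: 3)
  rows 16-23 [x1,x2=10]: 00001101  (ones: 3)
  rows 24-31 [x1,x2=11]: 00001101  (ones: 3)
Count of 1-rows = 3+3+3+3 = 12

12


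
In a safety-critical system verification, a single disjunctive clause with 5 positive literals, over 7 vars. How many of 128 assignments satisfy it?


Step 1: Total=2^7=128
Step 2: Unsat when all 5 false: 2^2=4
Step 3: Sat=128-4=124

124


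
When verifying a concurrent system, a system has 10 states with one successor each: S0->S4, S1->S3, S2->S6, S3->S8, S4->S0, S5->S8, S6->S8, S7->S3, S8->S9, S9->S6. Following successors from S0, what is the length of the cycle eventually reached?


Trace from S0 until a state repeats:
  S0 -> S4 -> S0
S0 first seen at step 0, revisited at step 2.
Cycle length = 2 - 0 = 2

2


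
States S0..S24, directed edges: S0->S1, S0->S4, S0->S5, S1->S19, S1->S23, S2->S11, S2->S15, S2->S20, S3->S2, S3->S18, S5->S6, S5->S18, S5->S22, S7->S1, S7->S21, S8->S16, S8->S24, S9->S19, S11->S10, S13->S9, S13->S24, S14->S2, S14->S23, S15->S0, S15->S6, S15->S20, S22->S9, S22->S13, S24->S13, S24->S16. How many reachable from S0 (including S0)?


BFS from S0:
  layer 0: {S0}
  layer 1: {S1, S4, S5}
  layer 2: {S6, S18, S19, S22, S23}
  layer 3: {S9, S13}
  layer 4: {S24}
  layer 5: {S16}
Reachable set: {S0, S1, S4, S5, S6, S9, S13, S16, S18, S19, S22, S23, S24}
Count = 13

13


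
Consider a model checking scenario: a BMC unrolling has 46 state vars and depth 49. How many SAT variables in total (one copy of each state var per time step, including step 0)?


BMC unrolls to depth k, creating one copy of each state var for steps 0..k.
Step count = 49 + 1 = 50 (steps 0 through 49)
Vars per step = 46
Total = 46 * 50 = 2300

2300


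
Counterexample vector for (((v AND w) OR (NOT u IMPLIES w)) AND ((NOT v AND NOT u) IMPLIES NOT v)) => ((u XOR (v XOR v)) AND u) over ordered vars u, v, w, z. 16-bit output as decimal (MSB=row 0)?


F1 = (((v AND w) OR (NOT u IMPLIES w)) AND ((NOT v AND NOT u) IMPLIES NOT v))
F2 = ((u XOR (v XOR v)) AND u)
Counterexample to F1=>F2 is where F1=1 and F2=0.
Evaluate each row (bits = u,v,w,z, MSB first):
  row 0 [0000]: F1=0 F2=0 -> F1&~F2 -> 0
  row 1 [0001]: F1=0 F2=0 -> F1&~F2 -> 0
  row 2 [0010]: F1=1 F2=0 -> F1&~F2 -> 1
  row 3 [0011]: F1=1 F2=0 -> F1&~F2 -> 1
  row 4 [0100]: F1=0 F2=0 -> F1&~F2 -> 0
  row 5 [0101]: F1=0 F2=0 -> F1&~F2 -> 0
  row 6 [0110]: F1=1 F2=0 -> F1&~F2 -> 1
  row 7 [0111]: F1=1 F2=0 -> F1&~F2 -> 1
  row 8 [1000]: F1=1 F2=1 -> F1&~F2 -> 0
  row 9 [1001]: F1=1 F2=1 -> F1&~F2 -> 0
  row 10 [1010]: F1=1 F2=1 -> F1&~F2 -> 0
  row 11 [1011]: F1=1 F2=1 -> F1&~F2 -> 0
  row 12 [1100]: F1=1 F2=1 -> F1&~F2 -> 0
  row 13 [1101]: F1=1 F2=1 -> F1&~F2 -> 0
  row 14 [1110]: F1=1 F2=1 -> F1&~F2 -> 0
  row 15 [1111]: F1=1 F2=1 -> F1&~F2 -> 0
Full result column, 4 rows per line (u,v fixed per line; w,z runs 00..11 left to right):
  rows 0-3 [u,v=00]: 0011  = hex 3
  rows 4-7 [u,v=01]: 0011  = hex 3
  rows 8-11 [u,v=10]: 0000  = hex 0
  rows 12-15 [u,v=11]: 0000  = hex 0
Counterexample vector (row 0 .. row 15) = 0011001100000000
Output column grouped in 4s = 0011 0011 0000 0000 = 0x3300
Convert to decimal digit by digit (value = value*16 + digit):
  3 -> 3
  3*16 + 3 = 51
  51*16 + 0 = 816
  816*16 + 0 = 13056
Decimal = 13056

13056


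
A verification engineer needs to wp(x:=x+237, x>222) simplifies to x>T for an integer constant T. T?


Formula: wp(x:=E, P) = P[E/x] (substitute E for x in postcondition)
Step 1: Postcondition: x>222
Step 2: Substitute x+237 for x: x+237>222
Step 3: Solve for x: x > 222-237 = -15

-15


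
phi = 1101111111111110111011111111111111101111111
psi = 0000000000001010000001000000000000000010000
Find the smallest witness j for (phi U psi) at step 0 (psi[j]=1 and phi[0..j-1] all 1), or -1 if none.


(phi U psi) at 0: need smallest j with psi[j]=1 and phi[i]=1 for all i in [0,j).
Scan from step 0:
  step 0: phi=1, psi=0 -> continue
  step 1: phi=1, psi=0 -> continue
  step 2: phi=0 -> phi-prefix broken from here
  step 12: psi=1 but phi already failed -> not a witness
  step 14: psi=1 but phi already failed -> not a witness
  step 21: psi=1 but phi already failed -> not a witness
  step 38: psi=1 but phi already failed -> not a witness
  end of trace: no witness -> -1
Witness step = -1

-1


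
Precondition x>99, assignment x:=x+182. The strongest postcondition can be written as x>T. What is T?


Formula: sp(P, x:=E) = exists old_x. (x = E[old_x/x]) AND P[old_x/x] (old_x is the value of x before the assignment; eliminate old_x by solving x = E[old_x/x] for old_x)
Step 1: Precondition P: x>99, i.e. old_x > 99
Step 2: Assignment gives x = old_x + 182, so old_x = x - 182
Step 3: Substitute into P: x - 182 > 99
Step 4: Simplify: x > 99+182 = 281

281


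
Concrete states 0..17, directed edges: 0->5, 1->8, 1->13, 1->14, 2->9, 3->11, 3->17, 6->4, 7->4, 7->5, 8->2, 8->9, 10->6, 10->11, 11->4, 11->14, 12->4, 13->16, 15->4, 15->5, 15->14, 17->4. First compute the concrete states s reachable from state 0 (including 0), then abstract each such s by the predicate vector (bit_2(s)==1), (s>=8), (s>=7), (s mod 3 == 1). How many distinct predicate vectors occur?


BFS from 0:
Concrete reachable: {0, 5}
Abstract via predicates (bit_2(s)==1), (s>=8), (s>=7), (s mod 3 == 1):
  (0,0,0,0) <- {0}
  (1,0,0,0) <- {5}
Distinct abstract states = 2

2


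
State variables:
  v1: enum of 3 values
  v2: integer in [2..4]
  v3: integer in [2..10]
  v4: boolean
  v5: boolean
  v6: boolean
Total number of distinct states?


State space = product of domain sizes of all variables.
Domain sizes:
  v1 (enum of 3 values): 3
  v2 (integer in [2..4]): 3
  v3 (integer in [2..10]): 9
  v4 (boolean): 2
  v5 (boolean): 2
  v6 (boolean): 2
Product = 3 * 3 * 9 * 2 * 2 * 2 = 648

648


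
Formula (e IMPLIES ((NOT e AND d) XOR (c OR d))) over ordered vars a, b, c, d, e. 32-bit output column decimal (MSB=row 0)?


Formula: (e IMPLIES ((NOT e AND d) XOR (c OR d))) over a, b, c, d, e (32 rows)
Evaluate each row (bits = a,b,c,d,e, MSB first):
  row 0 [00000]: (0 IMPLIES ((NOT 0 AND 0) XOR (0 OR 0))) -> 1
  row 1 [00001]: (1 IMPLIES ((NOT 1 AND 0) XOR (0 OR 0))) -> 0
  row 2 [00010]: (0 IMPLIES ((NOT 0 AND 1) XOR (0 OR 1))) -> 1
  row 3 [00011]: (1 IMPLIES ((NOT 1 AND 1) XOR (0 OR 1))) -> 1
  row 4 [00100]: (0 IMPLIES ((NOT 0 AND 0) XOR (1 OR 0))) -> 1
  row 5 [00101]: (1 IMPLIES ((NOT 1 AND 0) XOR (1 OR 0))) -> 1
  row 6 [00110]: (0 IMPLIES ((NOT 0 AND 1) XOR (1 OR 1))) -> 1
  row 7 [00111]: (1 IMPLIES ((NOT 1 AND 1) XOR (1 OR 1))) -> 1
  row 8 [01000]: (0 IMPLIES ((NOT 0 AND 0) XOR (0 OR 0))) -> 1
  row 9 [01001]: (1 IMPLIES ((NOT 1 AND 0) XOR (0 OR 0))) -> 0
  row 10 [01010]: (0 IMPLIES ((NOT 0 AND 1) XOR (0 OR 1))) -> 1
  row 11 [01011]: (1 IMPLIES ((NOT 1 AND 1) XOR (0 OR 1))) -> 1
  row 12 [01100]: (0 IMPLIES ((NOT 0 AND 0) XOR (1 OR 0))) -> 1
  row 13 [01101]: (1 IMPLIES ((NOT 1 AND 0) XOR (1 OR 0))) -> 1
  row 14 [01110]: (0 IMPLIES ((NOT 0 AND 1) XOR (1 OR 1))) -> 1
  row 15 [01111]: (1 IMPLIES ((NOT 1 AND 1) XOR (1 OR 1))) -> 1
  row 16 [10000]: (0 IMPLIES ((NOT 0 AND 0) XOR (0 OR 0))) -> 1
  row 17 [10001]: (1 IMPLIES ((NOT 1 AND 0) XOR (0 OR 0))) -> 0
  row 18 [10010]: (0 IMPLIES ((NOT 0 AND 1) XOR (0 OR 1))) -> 1
  row 19 [10011]: (1 IMPLIES ((NOT 1 AND 1) XOR (0 OR 1))) -> 1
  row 20 [10100]: (0 IMPLIES ((NOT 0 AND 0) XOR (1 OR 0))) -> 1
  row 21 [10101]: (1 IMPLIES ((NOT 1 AND 0) XOR (1 OR 0))) -> 1
  row 22 [10110]: (0 IMPLIES ((NOT 0 AND 1) XOR (1 OR 1))) -> 1
  row 23 [10111]: (1 IMPLIES ((NOT 1 AND 1) XOR (1 OR 1))) -> 1
  row 24 [11000]: (0 IMPLIES ((NOT 0 AND 0) XOR (0 OR 0))) -> 1
  row 25 [11001]: (1 IMPLIES ((NOT 1 AND 0) XOR (0 OR 0))) -> 0
  row 26 [11010]: (0 IMPLIES ((NOT 0 AND 1) XOR (0 OR 1))) -> 1
  row 27 [11011]: (1 IMPLIES ((NOT 1 AND 1) XOR (0 OR 1))) -> 1
  row 28 [11100]: (0 IMPLIES ((NOT 0 AND 0) XOR (1 OR 0))) -> 1
  row 29 [11101]: (1 IMPLIES ((NOT 1 AND 0) XOR (1 OR 0))) -> 1
  row 30 [11110]: (0 IMPLIES ((NOT 0 AND 1) XOR (1 OR 1))) -> 1
  row 31 [11111]: (1 IMPLIES ((NOT 1 AND 1) XOR (1 OR 1))) -> 1
Full result column, 4 rows per line (a,b,c fixed per line; d,e runs 00..11 left to right):
  rows 0-3 [a,b,c=000]: 1011  = hex B
  rows 4-7 [a,b,c=001]: 1111  = hex F
  rows 8-11 [a,b,c=010]: 1011  = hex B
  rows 12-15 [a,b,c=011]: 1111  = hex F
  rows 16-19 [a,b,c=100]: 1011  = hex B
  rows 20-23 [a,b,c=101]: 1111  = hex F
  rows 24-27 [a,b,c=110]: 1011  = hex B
  rows 28-31 [a,b,c=111]: 1111  = hex F
Output column (row 0 .. row 31) = 10111111101111111011111110111111
Output column grouped in 4s = 1011 1111 1011 1111 1011 1111 1011 1111 = 0xBFBFBFBF
Convert to decimal digit by digit (value = value*16 + digit):
  B -> 11
  11*16 + 15 (F) = 191
  191*16 + 11 (B) = 3067
  3067*16 + 15 (F) = 49087
  49087*16 + 11 (B) = 785403
  785403*16 + 15 (F) = 12566463
  12566463*16 + 11 (B) = 201063419
  201063419*16 + 15 (F) = 3217014719
Decimal = 3217014719

3217014719


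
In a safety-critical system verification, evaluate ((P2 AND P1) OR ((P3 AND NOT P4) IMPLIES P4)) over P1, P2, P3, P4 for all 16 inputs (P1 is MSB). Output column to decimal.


Formula: ((P2 AND P1) OR ((P3 AND NOT P4) IMPLIES P4)) over P1, P2, P3, P4 (16 rows)
Evaluate each row (bits = P1,P2,P3,P4, MSB first):
  row 0 [0000]: ((0 AND 0) OR ((0 AND NOT 0) IMPLIES 0)) -> 1
  row 1 [0001]: ((0 AND 0) OR ((0 AND NOT 1) IMPLIES 1)) -> 1
  row 2 [0010]: ((0 AND 0) OR ((1 AND NOT 0) IMPLIES 0)) -> 0
  row 3 [0011]: ((0 AND 0) OR ((1 AND NOT 1) IMPLIES 1)) -> 1
  row 4 [0100]: ((1 AND 0) OR ((0 AND NOT 0) IMPLIES 0)) -> 1
  row 5 [0101]: ((1 AND 0) OR ((0 AND NOT 1) IMPLIES 1)) -> 1
  row 6 [0110]: ((1 AND 0) OR ((1 AND NOT 0) IMPLIES 0)) -> 0
  row 7 [0111]: ((1 AND 0) OR ((1 AND NOT 1) IMPLIES 1)) -> 1
  row 8 [1000]: ((0 AND 1) OR ((0 AND NOT 0) IMPLIES 0)) -> 1
  row 9 [1001]: ((0 AND 1) OR ((0 AND NOT 1) IMPLIES 1)) -> 1
  row 10 [1010]: ((0 AND 1) OR ((1 AND NOT 0) IMPLIES 0)) -> 0
  row 11 [1011]: ((0 AND 1) OR ((1 AND NOT 1) IMPLIES 1)) -> 1
  row 12 [1100]: ((1 AND 1) OR ((0 AND NOT 0) IMPLIES 0)) -> 1
  row 13 [1101]: ((1 AND 1) OR ((0 AND NOT 1) IMPLIES 1)) -> 1
  row 14 [1110]: ((1 AND 1) OR ((1 AND NOT 0) IMPLIES 0)) -> 1
  row 15 [1111]: ((1 AND 1) OR ((1 AND NOT 1) IMPLIES 1)) -> 1
Full result column, 4 rows per line (P1,P2 fixed per line; P3,P4 runs 00..11 left to right):
  rows 0-3 [P1,P2=00]: 1101  = hex D
  rows 4-7 [P1,P2=01]: 1101  = hex D
  rows 8-11 [P1,P2=10]: 1101  = hex D
  rows 12-15 [P1,P2=11]: 1111  = hex F
Output column (row 0 .. row 15) = 1101110111011111
Output column grouped in 4s = 1101 1101 1101 1111 = 0xDDDF
Convert to decimal digit by digit (value = value*16 + digit):
  D -> 13
  13*16 + 13 (D) = 221
  221*16 + 13 (D) = 3549
  3549*16 + 15 (F) = 56799
Decimal = 56799

56799


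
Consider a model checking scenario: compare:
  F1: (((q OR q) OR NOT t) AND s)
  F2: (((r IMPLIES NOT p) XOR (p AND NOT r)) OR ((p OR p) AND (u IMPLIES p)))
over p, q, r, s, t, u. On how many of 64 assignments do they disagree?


F1 = (((q OR q) OR NOT t) AND s)
F2 = (((r IMPLIES NOT p) XOR (p AND NOT r)) OR ((p OR p) AND (u IMPLIES p)))
Evaluate both on each of 64 rows (bits = p,q,r,s,t,u):
  row 0 [000000]: F1=0 F2=1 (differ) -> 1
  row 1 [000001]: F1=0 F2=1 (differ) -> 1
  row 2 [000010]: F1=0 F2=1 (differ) -> 1
  row 3 [000011]: F1=0 F2=1 (differ) -> 1
  row 4 [000100]: F1=1 F2=1 -> 0
  (every remaining row is evaluated the same way; all 64 results are listed next)
Full result column, 8 rows per line (p,q,r fixed per line; s,t,u runs 000..111 left to right):
  rows 0-7 [p,q,r=000]: 11110011  (ones: 6)
  rows 8-15 [p,q,r=001]: 11110011  (ones: 6)
  rows 16-23 [p,q,r=010]: 11110000  (ones: 4)
  rows 24-31 [p,q,r=011]: 11110000  (ones: 4)
  rows 32-39 [p,q,r=100]: 11110011  (ones: 6)
  rows 40-47 [p,q,r=101]: 11110011  (ones: 6)
  rows 48-55 [p,q,r=110]: 11110000  (ones: 4)
  rows 56-63 [p,q,r=111]: 11110000  (ones: 4)
Disagreements = 6+6+4+4+6+6+4+4 = 40

40


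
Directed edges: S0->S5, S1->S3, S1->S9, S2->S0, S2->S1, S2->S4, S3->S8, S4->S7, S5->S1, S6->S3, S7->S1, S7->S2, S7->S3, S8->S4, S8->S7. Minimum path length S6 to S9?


BFS layer-by-layer from S6:
  dist 0: {S6}
  dist 1: {S3}
  dist 2: {S8}
  dist 3: {S4, S7}
  dist 4: {S1, S2}
  dist 5: {S0, S9}
  -> S9 reached at distance 5
Shortest path length = 5

5


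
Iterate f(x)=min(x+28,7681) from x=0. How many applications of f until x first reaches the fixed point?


Step 1: x=0, cap=7681, increment=28
Step 2: x grows by 28 each step until capped at 7681; fixed point is x=7681
Step 3: iterations = ceil(7681/28) = 275

275


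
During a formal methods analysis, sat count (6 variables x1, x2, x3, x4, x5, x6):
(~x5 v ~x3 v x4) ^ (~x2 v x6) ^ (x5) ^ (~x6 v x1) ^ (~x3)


CNF with 5 clauses over 6 vars (64 assignments).
An assignment satisfies CNF iff every clause has >=1 true literal.
Check each row (bits = x1,x2,x3,x4,x5,x6; clause T/F shown):
  row 0 [000000]: clauses=TTFTT -> 0
  row 1 [000001]: clauses=TTFFT -> 0
  row 2 [000010]: clauses=TTTTT -> 1
  row 3 [000011]: clauses=TTTFT -> 0
  row 4 [000100]: clauses=TTFTT -> 0
  (every remaining row is evaluated the same way; all 64 results are listed next)
Full result column, 8 rows per line (x1,x2,x3 fixed per line; x4,x5,x6 runs 000..111 left to right):
  rows 0-7 [x1,x2,x3=000]: 00100010  (ones: 2)
  rows 8-15 [x1,x2,x3=001]: 00000000  (ones: 0)
  rows 16-23 [x1,x2,x3=010]: 00000000  (ones: 0)
  rows 24-31 [x1,x2,x3=011]: 00000000  (ones: 0)
  rows 32-39 [x1,x2,x3=100]: 00110011  (ones: 4)
  rows 40-47 [x1,x2,x3=101]: 00000000  (ones: 0)
  rows 48-55 [x1,x2,x3=110]: 00010001  (ones: 2)
  rows 56-63 [x1,x2,x3=111]: 00000000  (ones: 0)
Satisfying assignments = 2+0+0+0+4+0+2+0 = 8

8


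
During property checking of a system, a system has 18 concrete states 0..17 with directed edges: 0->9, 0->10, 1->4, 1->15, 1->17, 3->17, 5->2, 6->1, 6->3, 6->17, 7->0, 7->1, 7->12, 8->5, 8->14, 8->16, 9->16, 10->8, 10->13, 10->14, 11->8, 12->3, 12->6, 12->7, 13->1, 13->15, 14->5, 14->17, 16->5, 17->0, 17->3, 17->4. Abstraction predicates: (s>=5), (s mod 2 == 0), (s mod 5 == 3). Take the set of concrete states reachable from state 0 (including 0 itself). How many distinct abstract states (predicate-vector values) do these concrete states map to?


BFS from 0:
Concrete reachable: {0, 1, 2, 3, 4, 5, 8, 9, 10, 13, 14, 15, 16, 17}
Abstract via predicates (s>=5), (s mod 2 == 0), (s mod 5 == 3):
  (0,0,0) <- {1}
  (0,0,1) <- {3}
  (0,1,0) <- {0, 2, 4}
  (1,0,0) <- {5, 9, 15, 17}
  (1,0,1) <- {13}
  (1,1,0) <- {10, 14, 16}
  (1,1,1) <- {8}
Distinct abstract states = 7

7


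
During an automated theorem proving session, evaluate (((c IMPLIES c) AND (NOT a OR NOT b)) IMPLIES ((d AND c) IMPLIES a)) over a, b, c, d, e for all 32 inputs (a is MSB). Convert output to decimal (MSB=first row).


Formula: (((c IMPLIES c) AND (NOT a OR NOT b)) IMPLIES ((d AND c) IMPLIES a)) over a, b, c, d, e (32 rows)
Evaluate each row (bits = a,b,c,d,e, MSB first):
  row 0 [00000]: (((0 IMPLIES 0) AND (NOT 0 OR NOT 0)) IMPLIES ((0 AND 0) IMPLIES 0)) -> 1
  row 1 [00001]: (((0 IMPLIES 0) AND (NOT 0 OR NOT 0)) IMPLIES ((0 AND 0) IMPLIES 0)) -> 1
  row 2 [00010]: (((0 IMPLIES 0) AND (NOT 0 OR NOT 0)) IMPLIES ((1 AND 0) IMPLIES 0)) -> 1
  row 3 [00011]: (((0 IMPLIES 0) AND (NOT 0 OR NOT 0)) IMPLIES ((1 AND 0) IMPLIES 0)) -> 1
  row 4 [00100]: (((1 IMPLIES 1) AND (NOT 0 OR NOT 0)) IMPLIES ((0 AND 1) IMPLIES 0)) -> 1
  row 5 [00101]: (((1 IMPLIES 1) AND (NOT 0 OR NOT 0)) IMPLIES ((0 AND 1) IMPLIES 0)) -> 1
  row 6 [00110]: (((1 IMPLIES 1) AND (NOT 0 OR NOT 0)) IMPLIES ((1 AND 1) IMPLIES 0)) -> 0
  row 7 [00111]: (((1 IMPLIES 1) AND (NOT 0 OR NOT 0)) IMPLIES ((1 AND 1) IMPLIES 0)) -> 0
  row 8 [01000]: (((0 IMPLIES 0) AND (NOT 0 OR NOT 1)) IMPLIES ((0 AND 0) IMPLIES 0)) -> 1
  row 9 [01001]: (((0 IMPLIES 0) AND (NOT 0 OR NOT 1)) IMPLIES ((0 AND 0) IMPLIES 0)) -> 1
  row 10 [01010]: (((0 IMPLIES 0) AND (NOT 0 OR NOT 1)) IMPLIES ((1 AND 0) IMPLIES 0)) -> 1
  row 11 [01011]: (((0 IMPLIES 0) AND (NOT 0 OR NOT 1)) IMPLIES ((1 AND 0) IMPLIES 0)) -> 1
  row 12 [01100]: (((1 IMPLIES 1) AND (NOT 0 OR NOT 1)) IMPLIES ((0 AND 1) IMPLIES 0)) -> 1
  row 13 [01101]: (((1 IMPLIES 1) AND (NOT 0 OR NOT 1)) IMPLIES ((0 AND 1) IMPLIES 0)) -> 1
  row 14 [01110]: (((1 IMPLIES 1) AND (NOT 0 OR NOT 1)) IMPLIES ((1 AND 1) IMPLIES 0)) -> 0
  row 15 [01111]: (((1 IMPLIES 1) AND (NOT 0 OR NOT 1)) IMPLIES ((1 AND 1) IMPLIES 0)) -> 0
  row 16 [10000]: (((0 IMPLIES 0) AND (NOT 1 OR NOT 0)) IMPLIES ((0 AND 0) IMPLIES 1)) -> 1
  row 17 [10001]: (((0 IMPLIES 0) AND (NOT 1 OR NOT 0)) IMPLIES ((0 AND 0) IMPLIES 1)) -> 1
  row 18 [10010]: (((0 IMPLIES 0) AND (NOT 1 OR NOT 0)) IMPLIES ((1 AND 0) IMPLIES 1)) -> 1
  row 19 [10011]: (((0 IMPLIES 0) AND (NOT 1 OR NOT 0)) IMPLIES ((1 AND 0) IMPLIES 1)) -> 1
  row 20 [10100]: (((1 IMPLIES 1) AND (NOT 1 OR NOT 0)) IMPLIES ((0 AND 1) IMPLIES 1)) -> 1
  row 21 [10101]: (((1 IMPLIES 1) AND (NOT 1 OR NOT 0)) IMPLIES ((0 AND 1) IMPLIES 1)) -> 1
  row 22 [10110]: (((1 IMPLIES 1) AND (NOT 1 OR NOT 0)) IMPLIES ((1 AND 1) IMPLIES 1)) -> 1
  row 23 [10111]: (((1 IMPLIES 1) AND (NOT 1 OR NOT 0)) IMPLIES ((1 AND 1) IMPLIES 1)) -> 1
  row 24 [11000]: (((0 IMPLIES 0) AND (NOT 1 OR NOT 1)) IMPLIES ((0 AND 0) IMPLIES 1)) -> 1
  row 25 [11001]: (((0 IMPLIES 0) AND (NOT 1 OR NOT 1)) IMPLIES ((0 AND 0) IMPLIES 1)) -> 1
  row 26 [11010]: (((0 IMPLIES 0) AND (NOT 1 OR NOT 1)) IMPLIES ((1 AND 0) IMPLIES 1)) -> 1
  row 27 [11011]: (((0 IMPLIES 0) AND (NOT 1 OR NOT 1)) IMPLIES ((1 AND 0) IMPLIES 1)) -> 1
  row 28 [11100]: (((1 IMPLIES 1) AND (NOT 1 OR NOT 1)) IMPLIES ((0 AND 1) IMPLIES 1)) -> 1
  row 29 [11101]: (((1 IMPLIES 1) AND (NOT 1 OR NOT 1)) IMPLIES ((0 AND 1) IMPLIES 1)) -> 1
  row 30 [11110]: (((1 IMPLIES 1) AND (NOT 1 OR NOT 1)) IMPLIES ((1 AND 1) IMPLIES 1)) -> 1
  row 31 [11111]: (((1 IMPLIES 1) AND (NOT 1 OR NOT 1)) IMPLIES ((1 AND 1) IMPLIES 1)) -> 1
Full result column, 4 rows per line (a,b,c fixed per line; d,e runs 00..11 left to right):
  rows 0-3 [a,b,c=000]: 1111  = hex F
  rows 4-7 [a,b,c=001]: 1100  = hex C
  rows 8-11 [a,b,c=010]: 1111  = hex F
  rows 12-15 [a,b,c=011]: 1100  = hex C
  rows 16-19 [a,b,c=100]: 1111  = hex F
  rows 20-23 [a,b,c=101]: 1111  = hex F
  rows 24-27 [a,b,c=110]: 1111  = hex F
  rows 28-31 [a,b,c=111]: 1111  = hex F
Output column (row 0 .. row 31) = 11111100111111001111111111111111
Output column grouped in 4s = 1111 1100 1111 1100 1111 1111 1111 1111 = 0xFCFCFFFF
Convert to decimal digit by digit (value = value*16 + digit):
  F -> 15
  15*16 + 12 (C) = 252
  252*16 + 15 (F) = 4047
  4047*16 + 12 (C) = 64764
  64764*16 + 15 (F) = 1036239
  1036239*16 + 15 (F) = 16579839
  16579839*16 + 15 (F) = 265277439
  265277439*16 + 15 (F) = 4244439039
Decimal = 4244439039

4244439039


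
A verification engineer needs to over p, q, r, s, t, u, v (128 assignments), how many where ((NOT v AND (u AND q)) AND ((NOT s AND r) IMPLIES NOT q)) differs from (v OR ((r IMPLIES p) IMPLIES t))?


F1 = ((NOT v AND (u AND q)) AND ((NOT s AND r) IMPLIES NOT q))
F2 = (v OR ((r IMPLIES p) IMPLIES t))
Evaluate both on each of 128 rows (bits = p,q,r,s,t,u,v):
  row 0 [0000000]: F1=0 F2=0 -> 0
  row 1 [0000001]: F1=0 F2=1 (differ) -> 1
  row 2 [0000010]: F1=0 F2=0 -> 0
  row 3 [0000011]: F1=0 F2=1 (differ) -> 1
  row 4 [0000100]: F1=0 F2=1 (differ) -> 1
  (every remaining row is evaluated the same way; all 128 results are listed next)
Full result column, 8 rows per line (p,q,r,s fixed per line; t,u,v runs 000..111 left to right):
  rows 0-7 [p,q,r,s=0000]: 01011111  (ones: 6)
  rows 8-15 [p,q,r,s=0001]: 01011111  (ones: 6)
  rows 16-23 [p,q,r,s=0010]: 11111111  (ones: 8)
  rows 24-31 [p,q,r,s=0011]: 11111111  (ones: 8)
  rows 32-39 [p,q,r,s=0100]: 01111101  (ones: 6)
  rows 40-47 [p,q,r,s=0101]: 01111101  (ones: 6)
  rows 48-55 [p,q,r,s=0110]: 11111111  (ones: 8)
  rows 56-63 [p,q,r,s=0111]: 11011101  (ones: 6)
  rows 64-71 [p,q,r,s=1000]: 01011111  (ones: 6)
  rows 72-79 [p,q,r,s=1001]: 01011111  (ones: 6)
  rows 80-87 [p,q,r,s=1010]: 01011111  (ones: 6)
  rows 88-95 [p,q,r,s=1011]: 01011111  (ones: 6)
  rows 96-103 [p,q,r,s=1100]: 01111101  (ones: 6)
  rows 104-111 [p,q,r,s=1101]: 01111101  (ones: 6)
  rows 112-119 [p,q,r,s=1110]: 01011111  (ones: 6)
  rows 120-127 [p,q,r,s=1111]: 01111101  (ones: 6)
Disagreements = 6+6+8+8+6+6+8+6+6+6+6+6+6+6+6+6 = 102

102


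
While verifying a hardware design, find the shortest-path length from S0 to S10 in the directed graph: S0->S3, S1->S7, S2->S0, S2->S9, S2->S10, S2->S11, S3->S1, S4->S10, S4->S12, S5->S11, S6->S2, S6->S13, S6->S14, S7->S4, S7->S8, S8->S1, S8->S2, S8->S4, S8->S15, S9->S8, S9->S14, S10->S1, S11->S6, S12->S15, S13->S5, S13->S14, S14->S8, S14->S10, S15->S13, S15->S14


BFS layer-by-layer from S0:
  dist 0: {S0}
  dist 1: {S3}
  dist 2: {S1}
  dist 3: {S7}
  dist 4: {S4, S8}
  dist 5: {S2, S10, S12, S15}
  -> S10 reached at distance 5
Shortest path length = 5

5


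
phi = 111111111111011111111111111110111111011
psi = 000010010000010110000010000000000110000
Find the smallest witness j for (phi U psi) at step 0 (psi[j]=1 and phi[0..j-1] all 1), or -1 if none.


(phi U psi) at 0: need smallest j with psi[j]=1 and phi[i]=1 for all i in [0,j).
Scan from step 0:
  step 0: phi=1, psi=0 -> continue
  step 1: phi=1, psi=0 -> continue
  step 2: phi=1, psi=0 -> continue
  step 3: phi=1, psi=0 -> continue
  step 4: psi=1 and phi held for [0,4) -> witness found
Witness step = 4

4


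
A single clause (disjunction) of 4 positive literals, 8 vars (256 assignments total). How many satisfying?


Step 1: Total=2^8=256
Step 2: Unsat when all 4 false: 2^4=16
Step 3: Sat=256-16=240

240


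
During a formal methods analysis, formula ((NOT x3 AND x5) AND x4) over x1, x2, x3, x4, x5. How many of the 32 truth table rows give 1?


Formula: ((NOT x3 AND x5) AND x4) over 5 vars (32 rows)
Evaluate each row (x1, x2, x3, x4, x5 as bits, MSB first):
  row 0 [00000]: ((NOT 0 AND 0) AND 0) -> 0
  row 1 [00001]: ((NOT 0 AND 1) AND 0) -> 0
  row 2 [00010]: ((NOT 0 AND 0) AND 1) -> 0
  row 3 [00011]: ((NOT 0 AND 1) AND 1) -> 1
  row 4 [00100]: ((NOT 1 AND 0) AND 0) -> 0
  row 5 [00101]: ((NOT 1 AND 1) AND 0) -> 0
  row 6 [00110]: ((NOT 1 AND 0) AND 1) -> 0
  row 7 [00111]: ((NOT 1 AND 1) AND 1) -> 0
  row 8 [01000]: ((NOT 0 AND 0) AND 0) -> 0
  row 9 [01001]: ((NOT 0 AND 1) AND 0) -> 0
  row 10 [01010]: ((NOT 0 AND 0) AND 1) -> 0
  row 11 [01011]: ((NOT 0 AND 1) AND 1) -> 1
  row 12 [01100]: ((NOT 1 AND 0) AND 0) -> 0
  row 13 [01101]: ((NOT 1 AND 1) AND 0) -> 0
  row 14 [01110]: ((NOT 1 AND 0) AND 1) -> 0
  row 15 [01111]: ((NOT 1 AND 1) AND 1) -> 0
  row 16 [10000]: ((NOT 0 AND 0) AND 0) -> 0
  row 17 [10001]: ((NOT 0 AND 1) AND 0) -> 0
  row 18 [10010]: ((NOT 0 AND 0) AND 1) -> 0
  row 19 [10011]: ((NOT 0 AND 1) AND 1) -> 1
  row 20 [10100]: ((NOT 1 AND 0) AND 0) -> 0
  row 21 [10101]: ((NOT 1 AND 1) AND 0) -> 0
  row 22 [10110]: ((NOT 1 AND 0) AND 1) -> 0
  row 23 [10111]: ((NOT 1 AND 1) AND 1) -> 0
  row 24 [11000]: ((NOT 0 AND 0) AND 0) -> 0
  row 25 [11001]: ((NOT 0 AND 1) AND 0) -> 0
  row 26 [11010]: ((NOT 0 AND 0) AND 1) -> 0
  row 27 [11011]: ((NOT 0 AND 1) AND 1) -> 1
  row 28 [11100]: ((NOT 1 AND 0) AND 0) -> 0
  row 29 [11101]: ((NOT 1 AND 1) AND 0) -> 0
  row 30 [11110]: ((NOT 1 AND 0) AND 1) -> 0
  row 31 [11111]: ((NOT 1 AND 1) AND 1) -> 0
Full result column, 8 rows per line (x1,x2 fixed per line; x3,x4,x5 runs 000..111 left to right):
  rows 0-7 [x1,x2=00]: 00010000  (ones: 1)
  rows 8-15 [x1,x2=01]: 00010000  (ones: 1)
  rows 16-23 [x1,x2=10]: 00010000  (ones: 1)
  rows 24-31 [x1,x2=11]: 00010000  (ones: 1)
Count of 1-rows = 1+1+1+1 = 4

4


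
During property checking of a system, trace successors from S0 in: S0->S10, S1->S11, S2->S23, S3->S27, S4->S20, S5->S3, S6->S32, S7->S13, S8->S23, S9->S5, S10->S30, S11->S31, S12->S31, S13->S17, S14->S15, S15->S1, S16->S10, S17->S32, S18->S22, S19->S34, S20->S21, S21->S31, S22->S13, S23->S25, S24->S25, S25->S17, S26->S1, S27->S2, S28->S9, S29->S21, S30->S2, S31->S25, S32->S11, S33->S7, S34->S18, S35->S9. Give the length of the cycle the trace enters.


Trace from S0 until a state repeats:
  S0 -> S10 -> S30 -> S2 -> S23 -> S25 -> S17 -> S32 -> S11 -> S31 -> S25
S25 first seen at step 5, revisited at step 10.
Cycle length = 10 - 5 = 5

5


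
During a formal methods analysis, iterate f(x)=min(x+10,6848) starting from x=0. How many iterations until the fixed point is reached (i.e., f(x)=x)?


Step 1: x=0, cap=6848, increment=10
Step 2: x grows by 10 each step until capped at 6848; fixed point is x=6848
Step 3: iterations = ceil(6848/10) = 685

685


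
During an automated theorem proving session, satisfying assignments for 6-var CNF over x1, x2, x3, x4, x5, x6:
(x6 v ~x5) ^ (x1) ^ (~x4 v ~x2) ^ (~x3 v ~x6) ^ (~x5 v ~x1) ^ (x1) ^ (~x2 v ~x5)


CNF with 7 clauses over 6 vars (64 assignments).
An assignment satisfies CNF iff every clause has >=1 true literal.
Check each row (bits = x1,x2,x3,x4,x5,x6; clause T/F shown):
  row 0 [000000]: clauses=TFTTTFT -> 0
  row 1 [000001]: clauses=TFTTTFT -> 0
  row 2 [000010]: clauses=FFTTTFT -> 0
  row 3 [000011]: clauses=TFTTTFT -> 0
  row 4 [000100]: clauses=TFTTTFT -> 0
  (every remaining row is evaluated the same way; all 64 results are listed next)
Full result column, 8 rows per line (x1,x2,x3 fixed per line; x4,x5,x6 runs 000..111 left to right):
  rows 0-7 [x1,x2,x3=000]: 00000000  (ones: 0)
  rows 8-15 [x1,x2,x3=001]: 00000000  (ones: 0)
  rows 16-23 [x1,x2,x3=010]: 00000000  (ones: 0)
  rows 24-31 [x1,x2,x3=011]: 00000000  (ones: 0)
  rows 32-39 [x1,x2,x3=100]: 11001100  (ones: 4)
  rows 40-47 [x1,x2,x3=101]: 10001000  (ones: 2)
  rows 48-55 [x1,x2,x3=110]: 11000000  (ones: 2)
  rows 56-63 [x1,x2,x3=111]: 10000000  (ones: 1)
Satisfying assignments = 0+0+0+0+4+2+2+1 = 9

9


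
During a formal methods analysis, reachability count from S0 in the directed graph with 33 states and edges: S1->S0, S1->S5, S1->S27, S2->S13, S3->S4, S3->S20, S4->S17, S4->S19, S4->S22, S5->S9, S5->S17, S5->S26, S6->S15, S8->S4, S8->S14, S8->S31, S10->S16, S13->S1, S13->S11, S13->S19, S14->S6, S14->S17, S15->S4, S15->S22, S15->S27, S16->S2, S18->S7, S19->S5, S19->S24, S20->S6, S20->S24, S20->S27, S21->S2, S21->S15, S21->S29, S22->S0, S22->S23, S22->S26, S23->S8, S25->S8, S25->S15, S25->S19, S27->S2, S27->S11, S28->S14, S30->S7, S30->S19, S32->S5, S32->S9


BFS from S0:
  layer 0: {S0}
Reachable set: {S0}
Count = 1

1


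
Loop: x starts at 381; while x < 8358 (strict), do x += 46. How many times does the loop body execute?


Step 1: x goes from 381 toward 8358 by 46; the body runs while x<8358, so iterations = ceil((bound-start)/step)
Step 2: Distance=7977
Step 3: ceil(7977/46)=174

174


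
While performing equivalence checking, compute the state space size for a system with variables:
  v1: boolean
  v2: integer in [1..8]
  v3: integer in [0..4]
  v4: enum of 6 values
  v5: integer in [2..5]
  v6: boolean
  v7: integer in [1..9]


State space = product of domain sizes of all variables.
Domain sizes:
  v1 (boolean): 2
  v2 (integer in [1..8]): 8
  v3 (integer in [0..4]): 5
  v4 (enum of 6 values): 6
  v5 (integer in [2..5]): 4
  v6 (boolean): 2
  v7 (integer in [1..9]): 9
Product = 2 * 8 * 5 * 6 * 4 * 2 * 9 = 34560

34560


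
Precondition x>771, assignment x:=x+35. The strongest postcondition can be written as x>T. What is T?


Formula: sp(P, x:=E) = exists old_x. (x = E[old_x/x]) AND P[old_x/x] (old_x is the value of x before the assignment; eliminate old_x by solving x = E[old_x/x] for old_x)
Step 1: Precondition P: x>771, i.e. old_x > 771
Step 2: Assignment gives x = old_x + 35, so old_x = x - 35
Step 3: Substitute into P: x - 35 > 771
Step 4: Simplify: x > 771+35 = 806

806


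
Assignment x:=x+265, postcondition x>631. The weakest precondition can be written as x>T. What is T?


Formula: wp(x:=E, P) = P[E/x] (substitute E for x in postcondition)
Step 1: Postcondition: x>631
Step 2: Substitute x+265 for x: x+265>631
Step 3: Solve for x: x > 631-265 = 366

366


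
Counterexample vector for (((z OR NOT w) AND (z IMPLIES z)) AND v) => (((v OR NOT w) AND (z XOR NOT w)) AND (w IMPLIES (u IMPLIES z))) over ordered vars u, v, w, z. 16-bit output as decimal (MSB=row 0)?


F1 = (((z OR NOT w) AND (z IMPLIES z)) AND v)
F2 = (((v OR NOT w) AND (z XOR NOT w)) AND (w IMPLIES (u IMPLIES z)))
Counterexample to F1=>F2 is where F1=1 and F2=0.
Evaluate each row (bits = u,v,w,z, MSB first):
  row 0 [0000]: F1=0 F2=1 -> F1&~F2 -> 0
  row 1 [0001]: F1=0 F2=0 -> F1&~F2 -> 0
  row 2 [0010]: F1=0 F2=0 -> F1&~F2 -> 0
  row 3 [0011]: F1=0 F2=0 -> F1&~F2 -> 0
  row 4 [0100]: F1=1 F2=1 -> F1&~F2 -> 0
  row 5 [0101]: F1=1 F2=0 -> F1&~F2 -> 1
  row 6 [0110]: F1=0 F2=0 -> F1&~F2 -> 0
  row 7 [0111]: F1=1 F2=1 -> F1&~F2 -> 0
  row 8 [1000]: F1=0 F2=1 -> F1&~F2 -> 0
  row 9 [1001]: F1=0 F2=0 -> F1&~F2 -> 0
  row 10 [1010]: F1=0 F2=0 -> F1&~F2 -> 0
  row 11 [1011]: F1=0 F2=0 -> F1&~F2 -> 0
  row 12 [1100]: F1=1 F2=1 -> F1&~F2 -> 0
  row 13 [1101]: F1=1 F2=0 -> F1&~F2 -> 1
  row 14 [1110]: F1=0 F2=0 -> F1&~F2 -> 0
  row 15 [1111]: F1=1 F2=1 -> F1&~F2 -> 0
Full result column, 4 rows per line (u,v fixed per line; w,z runs 00..11 left to right):
  rows 0-3 [u,v=00]: 0000  = hex 0
  rows 4-7 [u,v=01]: 0100  = hex 4
  rows 8-11 [u,v=10]: 0000  = hex 0
  rows 12-15 [u,v=11]: 0100  = hex 4
Counterexample vector (row 0 .. row 15) = 0000010000000100
Output column grouped in 4s = 0000 0100 0000 0100 = 0x0404
Convert to decimal digit by digit (value = value*16 + digit):
  0 -> 0
  0*16 + 4 = 4
  4*16 + 0 = 64
  64*16 + 4 = 1028
Decimal = 1028

1028


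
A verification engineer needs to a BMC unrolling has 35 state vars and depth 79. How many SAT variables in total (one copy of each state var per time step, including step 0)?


BMC unrolls to depth k, creating one copy of each state var for steps 0..k.
Step count = 79 + 1 = 80 (steps 0 through 79)
Vars per step = 35
Total = 35 * 80 = 2800

2800


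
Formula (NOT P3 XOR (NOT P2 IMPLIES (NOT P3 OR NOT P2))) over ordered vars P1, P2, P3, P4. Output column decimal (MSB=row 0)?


Formula: (NOT P3 XOR (NOT P2 IMPLIES (NOT P3 OR NOT P2))) over P1, P2, P3, P4 (16 rows)
Evaluate each row (bits = P1,P2,P3,P4, MSB first):
  row 0 [0000]: (NOT 0 XOR (NOT 0 IMPLIES (NOT 0 OR NOT 0))) -> 0
  row 1 [0001]: (NOT 0 XOR (NOT 0 IMPLIES (NOT 0 OR NOT 0))) -> 0
  row 2 [0010]: (NOT 1 XOR (NOT 0 IMPLIES (NOT 1 OR NOT 0))) -> 1
  row 3 [0011]: (NOT 1 XOR (NOT 0 IMPLIES (NOT 1 OR NOT 0))) -> 1
  row 4 [0100]: (NOT 0 XOR (NOT 1 IMPLIES (NOT 0 OR NOT 1))) -> 0
  row 5 [0101]: (NOT 0 XOR (NOT 1 IMPLIES (NOT 0 OR NOT 1))) -> 0
  row 6 [0110]: (NOT 1 XOR (NOT 1 IMPLIES (NOT 1 OR NOT 1))) -> 1
  row 7 [0111]: (NOT 1 XOR (NOT 1 IMPLIES (NOT 1 OR NOT 1))) -> 1
  row 8 [1000]: (NOT 0 XOR (NOT 0 IMPLIES (NOT 0 OR NOT 0))) -> 0
  row 9 [1001]: (NOT 0 XOR (NOT 0 IMPLIES (NOT 0 OR NOT 0))) -> 0
  row 10 [1010]: (NOT 1 XOR (NOT 0 IMPLIES (NOT 1 OR NOT 0))) -> 1
  row 11 [1011]: (NOT 1 XOR (NOT 0 IMPLIES (NOT 1 OR NOT 0))) -> 1
  row 12 [1100]: (NOT 0 XOR (NOT 1 IMPLIES (NOT 0 OR NOT 1))) -> 0
  row 13 [1101]: (NOT 0 XOR (NOT 1 IMPLIES (NOT 0 OR NOT 1))) -> 0
  row 14 [1110]: (NOT 1 XOR (NOT 1 IMPLIES (NOT 1 OR NOT 1))) -> 1
  row 15 [1111]: (NOT 1 XOR (NOT 1 IMPLIES (NOT 1 OR NOT 1))) -> 1
Full result column, 4 rows per line (P1,P2 fixed per line; P3,P4 runs 00..11 left to right):
  rows 0-3 [P1,P2=00]: 0011  = hex 3
  rows 4-7 [P1,P2=01]: 0011  = hex 3
  rows 8-11 [P1,P2=10]: 0011  = hex 3
  rows 12-15 [P1,P2=11]: 0011  = hex 3
Output column (row 0 .. row 15) = 0011001100110011
Output column grouped in 4s = 0011 0011 0011 0011 = 0x3333
Convert to decimal digit by digit (value = value*16 + digit):
  3 -> 3
  3*16 + 3 = 51
  51*16 + 3 = 819
  819*16 + 3 = 13107
Decimal = 13107

13107


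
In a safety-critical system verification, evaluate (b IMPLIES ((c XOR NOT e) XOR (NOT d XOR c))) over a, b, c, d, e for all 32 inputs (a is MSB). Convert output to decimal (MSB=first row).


Formula: (b IMPLIES ((c XOR NOT e) XOR (NOT d XOR c))) over a, b, c, d, e (32 rows)
Evaluate each row (bits = a,b,c,d,e, MSB first):
  row 0 [00000]: (0 IMPLIES ((0 XOR NOT 0) XOR (NOT 0 XOR 0))) -> 1
  row 1 [00001]: (0 IMPLIES ((0 XOR NOT 1) XOR (NOT 0 XOR 0))) -> 1
  row 2 [00010]: (0 IMPLIES ((0 XOR NOT 0) XOR (NOT 1 XOR 0))) -> 1
  row 3 [00011]: (0 IMPLIES ((0 XOR NOT 1) XOR (NOT 1 XOR 0))) -> 1
  row 4 [00100]: (0 IMPLIES ((1 XOR NOT 0) XOR (NOT 0 XOR 1))) -> 1
  row 5 [00101]: (0 IMPLIES ((1 XOR NOT 1) XOR (NOT 0 XOR 1))) -> 1
  row 6 [00110]: (0 IMPLIES ((1 XOR NOT 0) XOR (NOT 1 XOR 1))) -> 1
  row 7 [00111]: (0 IMPLIES ((1 XOR NOT 1) XOR (NOT 1 XOR 1))) -> 1
  row 8 [01000]: (1 IMPLIES ((0 XOR NOT 0) XOR (NOT 0 XOR 0))) -> 0
  row 9 [01001]: (1 IMPLIES ((0 XOR NOT 1) XOR (NOT 0 XOR 0))) -> 1
  row 10 [01010]: (1 IMPLIES ((0 XOR NOT 0) XOR (NOT 1 XOR 0))) -> 1
  row 11 [01011]: (1 IMPLIES ((0 XOR NOT 1) XOR (NOT 1 XOR 0))) -> 0
  row 12 [01100]: (1 IMPLIES ((1 XOR NOT 0) XOR (NOT 0 XOR 1))) -> 0
  row 13 [01101]: (1 IMPLIES ((1 XOR NOT 1) XOR (NOT 0 XOR 1))) -> 1
  row 14 [01110]: (1 IMPLIES ((1 XOR NOT 0) XOR (NOT 1 XOR 1))) -> 1
  row 15 [01111]: (1 IMPLIES ((1 XOR NOT 1) XOR (NOT 1 XOR 1))) -> 0
  row 16 [10000]: (0 IMPLIES ((0 XOR NOT 0) XOR (NOT 0 XOR 0))) -> 1
  row 17 [10001]: (0 IMPLIES ((0 XOR NOT 1) XOR (NOT 0 XOR 0))) -> 1
  row 18 [10010]: (0 IMPLIES ((0 XOR NOT 0) XOR (NOT 1 XOR 0))) -> 1
  row 19 [10011]: (0 IMPLIES ((0 XOR NOT 1) XOR (NOT 1 XOR 0))) -> 1
  row 20 [10100]: (0 IMPLIES ((1 XOR NOT 0) XOR (NOT 0 XOR 1))) -> 1
  row 21 [10101]: (0 IMPLIES ((1 XOR NOT 1) XOR (NOT 0 XOR 1))) -> 1
  row 22 [10110]: (0 IMPLIES ((1 XOR NOT 0) XOR (NOT 1 XOR 1))) -> 1
  row 23 [10111]: (0 IMPLIES ((1 XOR NOT 1) XOR (NOT 1 XOR 1))) -> 1
  row 24 [11000]: (1 IMPLIES ((0 XOR NOT 0) XOR (NOT 0 XOR 0))) -> 0
  row 25 [11001]: (1 IMPLIES ((0 XOR NOT 1) XOR (NOT 0 XOR 0))) -> 1
  row 26 [11010]: (1 IMPLIES ((0 XOR NOT 0) XOR (NOT 1 XOR 0))) -> 1
  row 27 [11011]: (1 IMPLIES ((0 XOR NOT 1) XOR (NOT 1 XOR 0))) -> 0
  row 28 [11100]: (1 IMPLIES ((1 XOR NOT 0) XOR (NOT 0 XOR 1))) -> 0
  row 29 [11101]: (1 IMPLIES ((1 XOR NOT 1) XOR (NOT 0 XOR 1))) -> 1
  row 30 [11110]: (1 IMPLIES ((1 XOR NOT 0) XOR (NOT 1 XOR 1))) -> 1
  row 31 [11111]: (1 IMPLIES ((1 XOR NOT 1) XOR (NOT 1 XOR 1))) -> 0
Full result column, 4 rows per line (a,b,c fixed per line; d,e runs 00..11 left to right):
  rows 0-3 [a,b,c=000]: 1111  = hex F
  rows 4-7 [a,b,c=001]: 1111  = hex F
  rows 8-11 [a,b,c=010]: 0110  = hex 6
  rows 12-15 [a,b,c=011]: 0110  = hex 6
  rows 16-19 [a,b,c=100]: 1111  = hex F
  rows 20-23 [a,b,c=101]: 1111  = hex F
  rows 24-27 [a,b,c=110]: 0110  = hex 6
  rows 28-31 [a,b,c=111]: 0110  = hex 6
Output column (row 0 .. row 31) = 11111111011001101111111101100110
Output column grouped in 4s = 1111 1111 0110 0110 1111 1111 0110 0110 = 0xFF66FF66
Convert to decimal digit by digit (value = value*16 + digit):
  F -> 15
  15*16 + 15 (F) = 255
  255*16 + 6 = 4086
  4086*16 + 6 = 65382
  65382*16 + 15 (F) = 1046127
  1046127*16 + 15 (F) = 16738047
  16738047*16 + 6 = 267808758
  267808758*16 + 6 = 4284940134
Decimal = 4284940134

4284940134


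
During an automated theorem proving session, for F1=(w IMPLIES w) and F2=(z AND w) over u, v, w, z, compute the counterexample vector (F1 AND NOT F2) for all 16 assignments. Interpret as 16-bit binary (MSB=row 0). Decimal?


F1 = (w IMPLIES w)
F2 = (z AND w)
Counterexample to F1=>F2 is where F1=1 and F2=0.
Evaluate each row (bits = u,v,w,z, MSB first):
  row 0 [0000]: F1=1 F2=0 -> F1&~F2 -> 1
  row 1 [0001]: F1=1 F2=0 -> F1&~F2 -> 1
  row 2 [0010]: F1=1 F2=0 -> F1&~F2 -> 1
  row 3 [0011]: F1=1 F2=1 -> F1&~F2 -> 0
  row 4 [0100]: F1=1 F2=0 -> F1&~F2 -> 1
  row 5 [0101]: F1=1 F2=0 -> F1&~F2 -> 1
  row 6 [0110]: F1=1 F2=0 -> F1&~F2 -> 1
  row 7 [0111]: F1=1 F2=1 -> F1&~F2 -> 0
  row 8 [1000]: F1=1 F2=0 -> F1&~F2 -> 1
  row 9 [1001]: F1=1 F2=0 -> F1&~F2 -> 1
  row 10 [1010]: F1=1 F2=0 -> F1&~F2 -> 1
  row 11 [1011]: F1=1 F2=1 -> F1&~F2 -> 0
  row 12 [1100]: F1=1 F2=0 -> F1&~F2 -> 1
  row 13 [1101]: F1=1 F2=0 -> F1&~F2 -> 1
  row 14 [1110]: F1=1 F2=0 -> F1&~F2 -> 1
  row 15 [1111]: F1=1 F2=1 -> F1&~F2 -> 0
Full result column, 4 rows per line (u,v fixed per line; w,z runs 00..11 left to right):
  rows 0-3 [u,v=00]: 1110  = hex E
  rows 4-7 [u,v=01]: 1110  = hex E
  rows 8-11 [u,v=10]: 1110  = hex E
  rows 12-15 [u,v=11]: 1110  = hex E
Counterexample vector (row 0 .. row 15) = 1110111011101110
Output column grouped in 4s = 1110 1110 1110 1110 = 0xEEEE
Convert to decimal digit by digit (value = value*16 + digit):
  E -> 14
  14*16 + 14 (E) = 238
  238*16 + 14 (E) = 3822
  3822*16 + 14 (E) = 61166
Decimal = 61166

61166


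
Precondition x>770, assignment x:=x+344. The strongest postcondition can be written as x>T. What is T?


Formula: sp(P, x:=E) = exists old_x. (x = E[old_x/x]) AND P[old_x/x] (old_x is the value of x before the assignment; eliminate old_x by solving x = E[old_x/x] for old_x)
Step 1: Precondition P: x>770, i.e. old_x > 770
Step 2: Assignment gives x = old_x + 344, so old_x = x - 344
Step 3: Substitute into P: x - 344 > 770
Step 4: Simplify: x > 770+344 = 1114

1114
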